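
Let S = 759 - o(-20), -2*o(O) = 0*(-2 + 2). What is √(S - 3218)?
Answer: I*√2459 ≈ 49.588*I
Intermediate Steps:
o(O) = 0 (o(O) = -0*(-2 + 2) = -0*0 = -½*0 = 0)
S = 759 (S = 759 - 1*0 = 759 + 0 = 759)
√(S - 3218) = √(759 - 3218) = √(-2459) = I*√2459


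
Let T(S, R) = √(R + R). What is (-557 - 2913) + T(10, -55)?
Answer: -3470 + I*√110 ≈ -3470.0 + 10.488*I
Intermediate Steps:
T(S, R) = √2*√R (T(S, R) = √(2*R) = √2*√R)
(-557 - 2913) + T(10, -55) = (-557 - 2913) + √2*√(-55) = -3470 + √2*(I*√55) = -3470 + I*√110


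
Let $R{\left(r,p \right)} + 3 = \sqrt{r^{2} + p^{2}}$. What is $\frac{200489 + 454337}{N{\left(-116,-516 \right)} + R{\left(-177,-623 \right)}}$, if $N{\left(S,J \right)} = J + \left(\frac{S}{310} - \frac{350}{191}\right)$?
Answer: $\frac{299134150871864790}{129541623450121} + \frac{7461040509346450 \sqrt{2482}}{129541623450121} \approx 5178.6$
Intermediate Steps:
$N{\left(S,J \right)} = - \frac{350}{191} + J + \frac{S}{310}$ ($N{\left(S,J \right)} = J + \left(S \frac{1}{310} - \frac{350}{191}\right) = J + \left(\frac{S}{310} - \frac{350}{191}\right) = J + \left(- \frac{350}{191} + \frac{S}{310}\right) = - \frac{350}{191} + J + \frac{S}{310}$)
$R{\left(r,p \right)} = -3 + \sqrt{p^{2} + r^{2}}$ ($R{\left(r,p \right)} = -3 + \sqrt{r^{2} + p^{2}} = -3 + \sqrt{p^{2} + r^{2}}$)
$\frac{200489 + 454337}{N{\left(-116,-516 \right)} + R{\left(-177,-623 \right)}} = \frac{200489 + 454337}{\left(- \frac{350}{191} - 516 + \frac{1}{310} \left(-116\right)\right) - \left(3 - \sqrt{\left(-623\right)^{2} + \left(-177\right)^{2}}\right)} = \frac{654826}{\left(- \frac{350}{191} - 516 - \frac{58}{155}\right) - \left(3 - \sqrt{388129 + 31329}\right)} = \frac{654826}{- \frac{15341508}{29605} - \left(3 - \sqrt{419458}\right)} = \frac{654826}{- \frac{15341508}{29605} - \left(3 - 13 \sqrt{2482}\right)} = \frac{654826}{- \frac{15430323}{29605} + 13 \sqrt{2482}}$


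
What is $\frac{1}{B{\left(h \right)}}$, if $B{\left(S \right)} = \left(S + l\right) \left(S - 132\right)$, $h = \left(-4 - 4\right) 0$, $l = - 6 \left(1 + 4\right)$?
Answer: $\frac{1}{3960} \approx 0.00025253$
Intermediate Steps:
$l = -30$ ($l = \left(-6\right) 5 = -30$)
$h = 0$ ($h = \left(-8\right) 0 = 0$)
$B{\left(S \right)} = \left(-132 + S\right) \left(-30 + S\right)$ ($B{\left(S \right)} = \left(S - 30\right) \left(S - 132\right) = \left(-30 + S\right) \left(-132 + S\right) = \left(-132 + S\right) \left(-30 + S\right)$)
$\frac{1}{B{\left(h \right)}} = \frac{1}{3960 + 0^{2} - 0} = \frac{1}{3960 + 0 + 0} = \frac{1}{3960}$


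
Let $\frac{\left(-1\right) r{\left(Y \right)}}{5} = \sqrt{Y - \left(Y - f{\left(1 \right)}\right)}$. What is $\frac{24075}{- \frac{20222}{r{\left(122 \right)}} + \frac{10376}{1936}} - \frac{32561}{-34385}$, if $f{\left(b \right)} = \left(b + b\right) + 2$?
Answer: $\frac{83195713109}{6489102815} \approx 12.821$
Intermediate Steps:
$f{\left(b \right)} = 2 + 2 b$ ($f{\left(b \right)} = 2 b + 2 = 2 + 2 b$)
$r{\left(Y \right)} = -10$ ($r{\left(Y \right)} = - 5 \sqrt{Y - \left(-4 + Y\right)} = - 5 \sqrt{4} = \left(-5\right) 2 = -10$)
$\frac{24075}{- \frac{20222}{r{\left(122 \right)}} + \frac{10376}{1936}} - \frac{32561}{-34385} = \frac{24075}{- \frac{20222}{-10} + \frac{10376}{1936}} - \frac{32561}{-34385} = \frac{24075}{\left(-20222\right) \left(- \frac{1}{10}\right) + 10376 \cdot \frac{1}{1936}} - - \frac{32561}{34385} = \frac{24075}{\frac{10111}{5} + \frac{1297}{242}} + \frac{32561}{34385} = \frac{24075}{\frac{2453347}{1210}} + \frac{32561}{34385} = 24075 \cdot \frac{1210}{2453347} + \frac{32561}{34385} = \frac{29130750}{2453347} + \frac{32561}{34385} = \frac{83195713109}{6489102815}$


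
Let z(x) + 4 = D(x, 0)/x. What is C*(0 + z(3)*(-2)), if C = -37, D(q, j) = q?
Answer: -222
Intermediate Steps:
z(x) = -3 (z(x) = -4 + x/x = -4 + 1 = -3)
C*(0 + z(3)*(-2)) = -37*(0 - 3*(-2)) = -37*(0 + 6) = -37*6 = -222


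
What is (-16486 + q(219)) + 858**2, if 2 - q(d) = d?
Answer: 719461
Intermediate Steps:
q(d) = 2 - d
(-16486 + q(219)) + 858**2 = (-16486 + (2 - 1*219)) + 858**2 = (-16486 + (2 - 219)) + 736164 = (-16486 - 217) + 736164 = -16703 + 736164 = 719461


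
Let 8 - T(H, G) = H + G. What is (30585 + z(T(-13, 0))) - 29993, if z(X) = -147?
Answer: 445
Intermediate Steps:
T(H, G) = 8 - G - H (T(H, G) = 8 - (H + G) = 8 - (G + H) = 8 + (-G - H) = 8 - G - H)
(30585 + z(T(-13, 0))) - 29993 = (30585 - 147) - 29993 = 30438 - 29993 = 445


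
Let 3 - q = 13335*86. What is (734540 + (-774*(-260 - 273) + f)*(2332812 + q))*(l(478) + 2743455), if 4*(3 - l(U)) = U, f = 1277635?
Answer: 10998368349849276725/2 ≈ 5.4992e+18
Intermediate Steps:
l(U) = 3 - U/4
q = -1146807 (q = 3 - 13335*86 = 3 - 1*1146810 = 3 - 1146810 = -1146807)
(734540 + (-774*(-260 - 273) + f)*(2332812 + q))*(l(478) + 2743455) = (734540 + (-774*(-260 - 273) + 1277635)*(2332812 - 1146807))*((3 - ¼*478) + 2743455) = (734540 + (-774*(-533) + 1277635)*1186005)*((3 - 239/2) + 2743455) = (734540 + (412542 + 1277635)*1186005)*(-233/2 + 2743455) = (734540 + 1690177*1186005)*(5486677/2) = (734540 + 2004558372885)*(5486677/2) = 2004559107425*(5486677/2) = 10998368349849276725/2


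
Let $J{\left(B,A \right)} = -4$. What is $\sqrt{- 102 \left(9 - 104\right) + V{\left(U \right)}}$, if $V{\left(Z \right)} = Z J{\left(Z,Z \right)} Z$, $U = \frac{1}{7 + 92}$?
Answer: $\frac{\sqrt{94971686}}{99} \approx 98.438$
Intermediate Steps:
$U = \frac{1}{99} \approx 0.010101$
$V{\left(Z \right)} = - 4 Z^{2}$ ($V{\left(Z \right)} = Z \left(-4\right) Z = - 4 Z Z = - 4 Z^{2}$)
$\sqrt{- 102 \left(9 - 104\right) + V{\left(U \right)}} = \sqrt{- 102 \left(9 - 104\right) - \frac{4}{9801}} = \sqrt{\left(-102\right) \left(-95\right) - \frac{4}{9801}} = \sqrt{9690 - \frac{4}{9801}} = \sqrt{\frac{94971686}{9801}} = \frac{\sqrt{94971686}}{99}$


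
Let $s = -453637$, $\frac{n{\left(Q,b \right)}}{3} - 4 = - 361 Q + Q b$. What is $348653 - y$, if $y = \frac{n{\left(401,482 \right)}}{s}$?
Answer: $\frac{158162046536}{453637} \approx 3.4865 \cdot 10^{5}$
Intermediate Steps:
$n{\left(Q,b \right)} = 12 - 1083 Q + 3 Q b$ ($n{\left(Q,b \right)} = 12 + 3 \left(- 361 Q + Q b\right) = 12 + \left(- 1083 Q + 3 Q b\right) = 12 - 1083 Q + 3 Q b$)
$y = - \frac{145575}{453637}$ ($y = \frac{12 - 434283 + 3 \cdot 401 \cdot 482}{-453637} = \left(12 - 434283 + 579846\right) \left(- \frac{1}{453637}\right) = 145575 \left(- \frac{1}{453637}\right) = - \frac{145575}{453637} \approx -0.32091$)
$348653 - y = 348653 - - \frac{145575}{453637} = 348653 + \frac{145575}{453637} = \frac{158162046536}{453637}$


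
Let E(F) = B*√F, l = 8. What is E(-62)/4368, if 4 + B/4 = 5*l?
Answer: 3*I*√62/91 ≈ 0.25958*I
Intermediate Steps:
B = 144 (B = -16 + 4*(5*8) = -16 + 4*40 = -16 + 160 = 144)
E(F) = 144*√F
E(-62)/4368 = (144*√(-62))/4368 = (144*(I*√62))*(1/4368) = (144*I*√62)*(1/4368) = 3*I*√62/91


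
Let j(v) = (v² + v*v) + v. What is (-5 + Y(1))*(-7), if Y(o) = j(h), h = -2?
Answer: -7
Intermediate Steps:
j(v) = v + 2*v² (j(v) = (v² + v²) + v = 2*v² + v = v + 2*v²)
Y(o) = 6 (Y(o) = -2*(1 + 2*(-2)) = -2*(1 - 4) = -2*(-3) = 6)
(-5 + Y(1))*(-7) = (-5 + 6)*(-7) = 1*(-7) = -7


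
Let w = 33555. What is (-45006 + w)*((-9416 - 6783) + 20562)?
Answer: -49960713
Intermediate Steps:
(-45006 + w)*((-9416 - 6783) + 20562) = (-45006 + 33555)*((-9416 - 6783) + 20562) = -11451*(-16199 + 20562) = -11451*4363 = -49960713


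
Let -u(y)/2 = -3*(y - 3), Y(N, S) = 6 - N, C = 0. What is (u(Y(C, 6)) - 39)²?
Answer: 441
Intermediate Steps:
u(y) = -18 + 6*y (u(y) = -(-6)*(y - 3) = -(-6)*(-3 + y) = -2*(9 - 3*y) = -18 + 6*y)
(u(Y(C, 6)) - 39)² = ((-18 + 6*(6 - 1*0)) - 39)² = ((-18 + 6*(6 + 0)) - 39)² = ((-18 + 6*6) - 39)² = ((-18 + 36) - 39)² = (18 - 39)² = (-21)² = 441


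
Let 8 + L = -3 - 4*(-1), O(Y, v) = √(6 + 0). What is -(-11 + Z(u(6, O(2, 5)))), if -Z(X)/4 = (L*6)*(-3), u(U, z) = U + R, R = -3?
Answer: 515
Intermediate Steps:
O(Y, v) = √6
u(U, z) = -3 + U (u(U, z) = U - 3 = -3 + U)
L = -7 (L = -8 + (-3 - 4*(-1)) = -8 + (-3 + 4) = -8 + 1 = -7)
Z(X) = -504 (Z(X) = -4*(-7*6)*(-3) = -(-168)*(-3) = -4*126 = -504)
-(-11 + Z(u(6, O(2, 5)))) = -(-11 - 504) = -1*(-515) = 515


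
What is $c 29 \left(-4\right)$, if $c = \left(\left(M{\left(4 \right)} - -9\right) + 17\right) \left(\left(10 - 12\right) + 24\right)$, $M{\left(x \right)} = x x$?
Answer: $-107184$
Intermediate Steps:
$M{\left(x \right)} = x^{2}$
$c = 924$ ($c = \left(\left(4^{2} - -9\right) + 17\right) \left(\left(10 - 12\right) + 24\right) = \left(\left(16 + 9\right) + 17\right) \left(\left(10 - 12\right) + 24\right) = \left(25 + 17\right) \left(-2 + 24\right) = 42 \cdot 22 = 924$)
$c 29 \left(-4\right) = 924 \cdot 29 \left(-4\right) = 26796 \left(-4\right) = -107184$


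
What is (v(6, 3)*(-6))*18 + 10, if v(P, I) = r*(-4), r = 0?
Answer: 10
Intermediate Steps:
v(P, I) = 0 (v(P, I) = 0*(-4) = 0)
(v(6, 3)*(-6))*18 + 10 = (0*(-6))*18 + 10 = 0*18 + 10 = 0 + 10 = 10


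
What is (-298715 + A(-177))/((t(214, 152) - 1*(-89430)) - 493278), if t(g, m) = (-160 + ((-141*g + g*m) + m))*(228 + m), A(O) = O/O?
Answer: -149357/243816 ≈ -0.61258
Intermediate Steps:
A(O) = 1
t(g, m) = (228 + m)*(-160 + m - 141*g + g*m) (t(g, m) = (-160 + (m - 141*g + g*m))*(228 + m) = (-160 + m - 141*g + g*m)*(228 + m) = (228 + m)*(-160 + m - 141*g + g*m))
(-298715 + A(-177))/((t(214, 152) - 1*(-89430)) - 493278) = (-298715 + 1)/(((-36480 + 152² - 32148*214 + 68*152 + 214*152² + 87*214*152) - 1*(-89430)) - 493278) = -298714/(((-36480 + 23104 - 6879672 + 10336 + 214*23104 + 2829936) + 89430) - 493278) = -298714/(((-36480 + 23104 - 6879672 + 10336 + 4944256 + 2829936) + 89430) - 493278) = -298714/((891480 + 89430) - 493278) = -298714/(980910 - 493278) = -298714/487632 = -298714*1/487632 = -149357/243816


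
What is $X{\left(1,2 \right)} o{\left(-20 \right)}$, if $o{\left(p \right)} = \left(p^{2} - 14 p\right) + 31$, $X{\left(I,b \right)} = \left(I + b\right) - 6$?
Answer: $-2133$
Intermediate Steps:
$X{\left(I,b \right)} = -6 + I + b$
$o{\left(p \right)} = 31 + p^{2} - 14 p$
$X{\left(1,2 \right)} o{\left(-20 \right)} = \left(-6 + 1 + 2\right) \left(31 + \left(-20\right)^{2} - -280\right) = - 3 \left(31 + 400 + 280\right) = \left(-3\right) 711 = -2133$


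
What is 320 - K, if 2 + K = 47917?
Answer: -47595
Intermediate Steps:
K = 47915 (K = -2 + 47917 = 47915)
320 - K = 320 - 1*47915 = 320 - 47915 = -47595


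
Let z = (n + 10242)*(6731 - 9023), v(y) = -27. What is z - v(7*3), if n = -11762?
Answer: 3483867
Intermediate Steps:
z = 3483840 (z = (-11762 + 10242)*(6731 - 9023) = -1520*(-2292) = 3483840)
z - v(7*3) = 3483840 - 1*(-27) = 3483840 + 27 = 3483867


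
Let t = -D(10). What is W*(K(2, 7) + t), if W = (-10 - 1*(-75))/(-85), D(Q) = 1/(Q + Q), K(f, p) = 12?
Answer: -3107/340 ≈ -9.1382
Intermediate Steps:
D(Q) = 1/(2*Q)
t = -1/20 (t = -1/(2*10) = -1*1/20 = -1/20 ≈ -0.050000)
W = -13/17 (W = (-10 + 75)*(-1/85) = 65*(-1/85) = -13/17 ≈ -0.76471)
W*(K(2, 7) + t) = -13*(12 - 1/20)/17 = -13/17*239/20 = -3107/340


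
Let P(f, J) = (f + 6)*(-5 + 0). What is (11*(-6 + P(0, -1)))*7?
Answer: -2772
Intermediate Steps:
P(f, J) = -30 - 5*f (P(f, J) = (6 + f)*(-5) = -30 - 5*f)
(11*(-6 + P(0, -1)))*7 = (11*(-6 + (-30 - 5*0)))*7 = (11*(-6 + (-30 + 0)))*7 = (11*(-6 - 30))*7 = (11*(-36))*7 = -396*7 = -2772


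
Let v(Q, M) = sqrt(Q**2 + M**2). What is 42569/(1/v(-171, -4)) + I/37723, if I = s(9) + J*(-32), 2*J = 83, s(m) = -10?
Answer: -1338/37723 + 42569*sqrt(29257) ≈ 7.2813e+6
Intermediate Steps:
v(Q, M) = sqrt(M**2 + Q**2)
J = 83/2 (J = (1/2)*83 = 83/2 ≈ 41.500)
I = -1338 (I = -10 + (83/2)*(-32) = -10 - 1328 = -1338)
42569/(1/v(-171, -4)) + I/37723 = 42569/(1/(sqrt((-4)**2 + (-171)**2))) - 1338/37723 = 42569/(1/(sqrt(16 + 29241))) - 1338*1/37723 = 42569/(1/(sqrt(29257))) - 1338/37723 = 42569/((sqrt(29257)/29257)) - 1338/37723 = 42569*sqrt(29257) - 1338/37723 = -1338/37723 + 42569*sqrt(29257)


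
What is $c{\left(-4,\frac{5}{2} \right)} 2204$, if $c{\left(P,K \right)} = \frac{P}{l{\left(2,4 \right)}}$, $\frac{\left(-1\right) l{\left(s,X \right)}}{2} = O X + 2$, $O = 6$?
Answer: $\frac{2204}{13} \approx 169.54$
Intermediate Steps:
$l{\left(s,X \right)} = -4 - 12 X$ ($l{\left(s,X \right)} = - 2 \left(6 X + 2\right) = - 2 \left(2 + 6 X\right) = -4 - 12 X$)
$c{\left(P,K \right)} = - \frac{P}{52}$ ($c{\left(P,K \right)} = \frac{P}{-4 - 48} = \frac{P}{-52} = P \left(- \frac{1}{52}\right) = - \frac{P}{52}$)
$c{\left(-4,\frac{5}{2} \right)} 2204 = \left(- \frac{1}{52}\right) \left(-4\right) 2204 = \frac{1}{13} \cdot 2204 = \frac{2204}{13}$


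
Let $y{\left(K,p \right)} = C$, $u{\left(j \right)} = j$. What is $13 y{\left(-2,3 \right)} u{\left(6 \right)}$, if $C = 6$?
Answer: $468$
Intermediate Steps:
$y{\left(K,p \right)} = 6$
$13 y{\left(-2,3 \right)} u{\left(6 \right)} = 13 \cdot 6 \cdot 6 = 78 \cdot 6 = 468$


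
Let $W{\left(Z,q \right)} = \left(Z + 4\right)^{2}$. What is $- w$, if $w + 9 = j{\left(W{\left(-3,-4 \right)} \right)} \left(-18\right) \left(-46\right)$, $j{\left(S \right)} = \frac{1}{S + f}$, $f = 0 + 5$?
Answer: $-129$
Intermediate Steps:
$W{\left(Z,q \right)} = \left(4 + Z\right)^{2}$
$f = 5$
$j{\left(S \right)} = \frac{1}{5 + S}$ ($j{\left(S \right)} = \frac{1}{S + 5} = \frac{1}{5 + S}$)
$w = 129$ ($w = -9 + \frac{1}{5 + \left(4 - 3\right)^{2}} \left(-18\right) \left(-46\right) = -9 + \frac{1}{5 + 1^{2}} \left(-18\right) \left(-46\right) = -9 + \frac{1}{5 + 1} \left(-18\right) \left(-46\right) = -9 + \frac{1}{6} \left(-18\right) \left(-46\right) = -9 - -138 = -9 + 138 = 129$)
$- w = \left(-1\right) 129 = -129$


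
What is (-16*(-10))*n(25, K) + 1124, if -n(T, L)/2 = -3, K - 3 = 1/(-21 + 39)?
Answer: 2084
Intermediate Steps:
K = 55/18 (K = 3 + 1/(-21 + 39) = 3 + 1/18 = 55/18 ≈ 3.0556)
n(T, L) = 6 (n(T, L) = -2*(-3) = 6)
(-16*(-10))*n(25, K) + 1124 = -16*(-10)*6 + 1124 = 160*6 + 1124 = 960 + 1124 = 2084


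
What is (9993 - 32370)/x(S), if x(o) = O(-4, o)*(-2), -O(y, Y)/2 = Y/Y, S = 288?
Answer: -22377/4 ≈ -5594.3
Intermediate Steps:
O(y, Y) = -2 (O(y, Y) = -2*Y/Y = -2*1 = -2)
x(o) = 4 (x(o) = -2*(-2) = 4)
(9993 - 32370)/x(S) = (9993 - 32370)/4 = -22377*1/4 = -22377/4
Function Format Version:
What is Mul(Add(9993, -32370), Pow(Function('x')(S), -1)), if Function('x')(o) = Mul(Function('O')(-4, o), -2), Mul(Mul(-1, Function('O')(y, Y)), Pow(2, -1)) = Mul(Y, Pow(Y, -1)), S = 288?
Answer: Rational(-22377, 4) ≈ -5594.3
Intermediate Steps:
Function('O')(y, Y) = -2 (Function('O')(y, Y) = Mul(-2, Mul(Y, Pow(Y, -1))) = Mul(-2, 1) = -2)
Function('x')(o) = 4 (Function('x')(o) = Mul(-2, -2) = 4)
Mul(Add(9993, -32370), Pow(Function('x')(S), -1)) = Mul(Add(9993, -32370), Pow(4, -1)) = Mul(-22377, Rational(1, 4)) = Rational(-22377, 4)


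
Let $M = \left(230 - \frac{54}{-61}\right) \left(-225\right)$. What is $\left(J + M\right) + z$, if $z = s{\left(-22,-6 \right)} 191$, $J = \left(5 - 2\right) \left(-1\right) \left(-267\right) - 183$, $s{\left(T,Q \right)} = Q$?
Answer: $- \frac{3201108}{61} \approx -52477.0$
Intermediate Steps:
$M = - \frac{3168900}{61}$ ($M = \left(230 - - \frac{54}{61}\right) \left(-225\right) = \left(230 + \frac{54}{61}\right) \left(-225\right) = \frac{14084}{61} \left(-225\right) = - \frac{3168900}{61} \approx -51949.0$)
$J = 618$ ($J = 3 \left(-1\right) \left(-267\right) - 183 = \left(-3\right) \left(-267\right) - 183 = 801 - 183 = 618$)
$z = -1146$ ($z = \left(-6\right) 191 = -1146$)
$\left(J + M\right) + z = \left(618 - \frac{3168900}{61}\right) - 1146 = - \frac{3131202}{61} - 1146 = - \frac{3201108}{61}$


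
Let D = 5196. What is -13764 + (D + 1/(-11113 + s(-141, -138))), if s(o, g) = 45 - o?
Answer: -93622537/10927 ≈ -8568.0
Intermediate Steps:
-13764 + (D + 1/(-11113 + s(-141, -138))) = -13764 + (5196 + 1/(-11113 + (45 - 1*(-141)))) = -13764 + (5196 + 1/(-11113 + (45 + 141))) = -13764 + (5196 + 1/(-11113 + 186)) = -13764 + (5196 + 1/(-10927)) = -13764 + (5196 - 1/10927) = -13764 + 56776691/10927 = -93622537/10927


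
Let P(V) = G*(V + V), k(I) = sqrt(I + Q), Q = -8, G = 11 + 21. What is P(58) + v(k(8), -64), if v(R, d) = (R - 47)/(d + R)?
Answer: 237615/64 ≈ 3712.7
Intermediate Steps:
G = 32
k(I) = sqrt(-8 + I) (k(I) = sqrt(I - 8) = sqrt(-8 + I))
v(R, d) = (-47 + R)/(R + d)
P(V) = 64*V (P(V) = 32*(V + V) = 32*(2*V) = 64*V)
P(58) + v(k(8), -64) = 64*58 + (-47 + sqrt(-8 + 8))/(sqrt(-8 + 8) - 64) = 3712 + (-47 + sqrt(0))/(sqrt(0) - 64) = 3712 + (-47 + 0)/(0 - 64) = 3712 - 47/(-64) = 3712 - 1/64*(-47) = 3712 + 47/64 = 237615/64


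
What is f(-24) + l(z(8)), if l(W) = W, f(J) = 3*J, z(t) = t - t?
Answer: -72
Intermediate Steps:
z(t) = 0
f(-24) + l(z(8)) = 3*(-24) + 0 = -72 + 0 = -72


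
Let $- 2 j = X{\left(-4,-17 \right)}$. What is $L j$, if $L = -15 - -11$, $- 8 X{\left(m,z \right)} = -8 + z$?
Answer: $\frac{25}{4} \approx 6.25$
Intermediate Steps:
$X{\left(m,z \right)} = 1 - \frac{z}{8}$ ($X{\left(m,z \right)} = - \frac{-8 + z}{8} = 1 - \frac{z}{8}$)
$j = - \frac{25}{16}$ ($j = - \frac{1 - - \frac{17}{8}}{2} = - \frac{1 + \frac{17}{8}}{2} = \left(- \frac{1}{2}\right) \frac{25}{8} = - \frac{25}{16} \approx -1.5625$)
$L = -4$ ($L = -15 + 11 = -4$)
$L j = \left(-4\right) \left(- \frac{25}{16}\right) = \frac{25}{4}$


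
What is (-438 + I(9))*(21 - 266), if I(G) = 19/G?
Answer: 961135/9 ≈ 1.0679e+5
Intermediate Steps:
(-438 + I(9))*(21 - 266) = (-438 + 19/9)*(21 - 266) = (-438 + 19*(⅑))*(-245) = (-438 + 19/9)*(-245) = -3923/9*(-245) = 961135/9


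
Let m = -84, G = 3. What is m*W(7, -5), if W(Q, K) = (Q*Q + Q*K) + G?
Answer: -1428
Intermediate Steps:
W(Q, K) = 3 + Q² + K*Q (W(Q, K) = (Q*Q + Q*K) + 3 = (Q² + K*Q) + 3 = 3 + Q² + K*Q)
m*W(7, -5) = -84*(3 + 7² - 5*7) = -84*(3 + 49 - 35) = -84*17 = -1428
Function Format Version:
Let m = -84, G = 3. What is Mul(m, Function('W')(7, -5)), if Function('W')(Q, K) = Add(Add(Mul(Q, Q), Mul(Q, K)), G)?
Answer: -1428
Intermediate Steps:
Function('W')(Q, K) = Add(3, Pow(Q, 2), Mul(K, Q)) (Function('W')(Q, K) = Add(Add(Mul(Q, Q), Mul(Q, K)), 3) = Add(Add(Pow(Q, 2), Mul(K, Q)), 3) = Add(3, Pow(Q, 2), Mul(K, Q)))
Mul(m, Function('W')(7, -5)) = Mul(-84, Add(3, Pow(7, 2), Mul(-5, 7))) = Mul(-84, Add(3, 49, -35)) = Mul(-84, 17) = -1428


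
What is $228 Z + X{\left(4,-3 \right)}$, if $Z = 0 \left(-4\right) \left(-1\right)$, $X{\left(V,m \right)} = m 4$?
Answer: $-12$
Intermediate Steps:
$X{\left(V,m \right)} = 4 m$
$Z = 0$ ($Z = 0 \left(-1\right) = 0$)
$228 Z + X{\left(4,-3 \right)} = 228 \cdot 0 + 4 \left(-3\right) = 0 - 12 = -12$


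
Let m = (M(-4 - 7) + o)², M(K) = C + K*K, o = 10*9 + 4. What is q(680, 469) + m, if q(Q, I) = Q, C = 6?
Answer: 49521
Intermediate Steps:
o = 94 (o = 90 + 4 = 94)
M(K) = 6 + K² (M(K) = 6 + K*K = 6 + K²)
m = 48841 (m = ((6 + (-4 - 7)²) + 94)² = ((6 + (-11)²) + 94)² = ((6 + 121) + 94)² = (127 + 94)² = 221² = 48841)
q(680, 469) + m = 680 + 48841 = 49521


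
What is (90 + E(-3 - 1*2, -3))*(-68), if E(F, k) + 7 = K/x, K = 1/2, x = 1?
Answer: -5678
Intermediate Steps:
K = ½ ≈ 0.50000
E(F, k) = -13/2 (E(F, k) = -7 + (½)/1 = -7 + (½)*1 = -7 + ½ = -13/2)
(90 + E(-3 - 1*2, -3))*(-68) = (90 - 13/2)*(-68) = (167/2)*(-68) = -5678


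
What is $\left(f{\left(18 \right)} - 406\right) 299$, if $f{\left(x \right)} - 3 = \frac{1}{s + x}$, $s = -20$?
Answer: $- \frac{241293}{2} \approx -1.2065 \cdot 10^{5}$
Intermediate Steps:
$f{\left(x \right)} = 3 + \frac{1}{-20 + x}$
$\left(f{\left(18 \right)} - 406\right) 299 = \left(\frac{-59 + 3 \cdot 18}{-20 + 18} - 406\right) 299 = \left(\frac{-59 + 54}{-2} - 406\right) 299 = \left(\left(- \frac{1}{2}\right) \left(-5\right) - 406\right) 299 = \left(\frac{5}{2} - 406\right) 299 = \left(- \frac{807}{2}\right) 299 = - \frac{241293}{2}$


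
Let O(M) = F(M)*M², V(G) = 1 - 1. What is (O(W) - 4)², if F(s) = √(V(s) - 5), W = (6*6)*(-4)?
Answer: -2149908464 - 165888*I*√5 ≈ -2.1499e+9 - 3.7094e+5*I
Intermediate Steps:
V(G) = 0
W = -144 (W = 36*(-4) = -144)
F(s) = I*√5 (F(s) = √(0 - 5) = √(-5) = I*√5)
O(M) = I*√5*M² (O(M) = (I*√5)*M² = I*√5*M²)
(O(W) - 4)² = (I*√5*(-144)² - 4)² = (I*√5*20736 - 4)² = (20736*I*√5 - 4)² = (-4 + 20736*I*√5)²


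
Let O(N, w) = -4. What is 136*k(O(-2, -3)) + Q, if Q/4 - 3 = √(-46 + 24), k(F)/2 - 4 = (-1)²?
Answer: 1372 + 4*I*√22 ≈ 1372.0 + 18.762*I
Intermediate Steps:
k(F) = 10 (k(F) = 8 + 2*(-1)² = 8 + 2*1 = 8 + 2 = 10)
Q = 12 + 4*I*√22 (Q = 12 + 4*√(-46 + 24) = 12 + 4*√(-22) = 12 + 4*(I*√22) = 12 + 4*I*√22 ≈ 12.0 + 18.762*I)
136*k(O(-2, -3)) + Q = 136*10 + (12 + 4*I*√22) = 1360 + (12 + 4*I*√22) = 1372 + 4*I*√22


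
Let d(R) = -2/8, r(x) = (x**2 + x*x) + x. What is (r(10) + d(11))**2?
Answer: 703921/16 ≈ 43995.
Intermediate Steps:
r(x) = x + 2*x**2 (r(x) = (x**2 + x**2) + x = 2*x**2 + x = x + 2*x**2)
d(R) = -1/4 (d(R) = -2*1/8 = -1/4)
(r(10) + d(11))**2 = (10*(1 + 2*10) - 1/4)**2 = (10*(1 + 20) - 1/4)**2 = (10*21 - 1/4)**2 = (210 - 1/4)**2 = (839/4)**2 = 703921/16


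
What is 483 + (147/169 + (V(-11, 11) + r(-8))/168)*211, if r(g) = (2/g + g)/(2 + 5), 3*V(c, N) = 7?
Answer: 1593091051/2384928 ≈ 667.98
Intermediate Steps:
V(c, N) = 7/3 (V(c, N) = (⅓)*7 = 7/3)
r(g) = g/7 + 2/(7*g) (r(g) = (g + 2/g)/7 = (g + 2/g)*(⅐) = g/7 + 2/(7*g))
483 + (147/169 + (V(-11, 11) + r(-8))/168)*211 = 483 + (147/169 + (7/3 + (⅐)*(2 + (-8)²)/(-8))/168)*211 = 483 + (147*(1/169) + (7/3 + (⅐)*(-⅛)*(2 + 64))*(1/168))*211 = 483 + (147/169 + (7/3 + (⅐)*(-⅛)*66)*(1/168))*211 = 483 + (147/169 + (7/3 - 33/28)*(1/168))*211 = 483 + (147/169 + (97/84)*(1/168))*211 = 483 + (147/169 + 97/14112)*211 = 483 + (2090857/2384928)*211 = 483 + 441170827/2384928 = 1593091051/2384928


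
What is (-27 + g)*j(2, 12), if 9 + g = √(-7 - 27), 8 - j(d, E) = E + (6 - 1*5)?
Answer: 180 - 5*I*√34 ≈ 180.0 - 29.155*I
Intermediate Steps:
j(d, E) = 7 - E (j(d, E) = 8 - (E + (6 - 1*5)) = 8 - (E + (6 - 5)) = 8 - (E + 1) = 8 - (1 + E) = 8 + (-1 - E) = 7 - E)
g = -9 + I*√34 (g = -9 + √(-7 - 27) = -9 + √(-34) = -9 + I*√34 ≈ -9.0 + 5.831*I)
(-27 + g)*j(2, 12) = (-27 + (-9 + I*√34))*(7 - 1*12) = (-36 + I*√34)*(7 - 12) = (-36 + I*√34)*(-5) = 180 - 5*I*√34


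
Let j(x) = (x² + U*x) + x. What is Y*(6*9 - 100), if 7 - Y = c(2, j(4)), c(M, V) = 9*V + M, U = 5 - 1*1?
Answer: 14674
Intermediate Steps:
U = 4 (U = 5 - 1 = 4)
j(x) = x² + 5*x (j(x) = (x² + 4*x) + x = x² + 5*x)
c(M, V) = M + 9*V
Y = -319 (Y = 7 - (2 + 9*(4*(5 + 4))) = 7 - (2 + 9*(4*9)) = 7 - (2 + 9*36) = 7 - (2 + 324) = 7 - 1*326 = 7 - 326 = -319)
Y*(6*9 - 100) = -319*(6*9 - 100) = -319*(54 - 100) = -319*(-46) = 14674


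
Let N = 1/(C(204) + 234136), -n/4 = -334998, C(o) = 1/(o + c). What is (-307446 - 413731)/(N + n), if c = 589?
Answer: -133900824692273/248796112302001 ≈ -0.53819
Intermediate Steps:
C(o) = 1/(589 + o) (C(o) = 1/(o + 589) = 1/(589 + o))
n = 1339992 (n = -4*(-334998) = 1339992)
N = 793/185669849 (N = 1/(1/(589 + 204) + 234136) = 1/(1/793 + 234136) = 1/(185669849/793) = 793/185669849 ≈ 4.2710e-6)
(-307446 - 413731)/(N + n) = (-307446 - 413731)/(793/185669849 + 1339992) = -721177/248796112302001/185669849 = -721177*185669849/248796112302001 = -133900824692273/248796112302001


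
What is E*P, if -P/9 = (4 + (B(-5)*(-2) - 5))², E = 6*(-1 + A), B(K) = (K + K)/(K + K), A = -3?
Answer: 1944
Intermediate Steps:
B(K) = 1 (B(K) = (2*K)/((2*K)) = (2*K)*(1/(2*K)) = 1)
E = -24 (E = 6*(-1 - 3) = 6*(-4) = -24)
P = -81 (P = -9*(4 + (1*(-2) - 5))² = -9*(4 + (-2 - 5))² = -9*(4 - 7)² = -9*(-3)² = -9*9 = -81)
E*P = -24*(-81) = 1944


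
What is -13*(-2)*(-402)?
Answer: -10452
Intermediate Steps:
-13*(-2)*(-402) = 26*(-402) = -10452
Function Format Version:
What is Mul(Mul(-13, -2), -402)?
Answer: -10452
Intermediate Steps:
Mul(Mul(-13, -2), -402) = Mul(26, -402) = -10452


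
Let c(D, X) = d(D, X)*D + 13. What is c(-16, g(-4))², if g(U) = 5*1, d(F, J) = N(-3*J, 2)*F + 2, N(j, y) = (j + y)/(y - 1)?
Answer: 11202409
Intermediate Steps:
N(j, y) = (j + y)/(-1 + y)
d(F, J) = 2 + F*(2 - 3*J) (d(F, J) = ((-3*J + 2)/(-1 + 2))*F + 2 = ((2 - 3*J)/1)*F + 2 = (1*(2 - 3*J))*F + 2 = (2 - 3*J)*F + 2 = F*(2 - 3*J) + 2 = 2 + F*(2 - 3*J))
g(U) = 5
c(D, X) = 13 + D*(2 - D*(-2 + 3*X)) (c(D, X) = (2 - D*(-2 + 3*X))*D + 13 = D*(2 - D*(-2 + 3*X)) + 13 = 13 + D*(2 - D*(-2 + 3*X)))
c(-16, g(-4))² = (13 - 1*(-16)*(-2 - 16*(-2 + 3*5)))² = (13 - 1*(-16)*(-2 - 16*(-2 + 15)))² = (13 - 1*(-16)*(-2 - 16*13))² = (13 - 1*(-16)*(-2 - 208))² = (13 - 1*(-16)*(-210))² = (13 - 3360)² = (-3347)² = 11202409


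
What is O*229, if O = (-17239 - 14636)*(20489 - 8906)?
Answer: -84548660625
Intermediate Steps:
O = -369208125 (O = -31875*11583 = -369208125)
O*229 = -369208125*229 = -84548660625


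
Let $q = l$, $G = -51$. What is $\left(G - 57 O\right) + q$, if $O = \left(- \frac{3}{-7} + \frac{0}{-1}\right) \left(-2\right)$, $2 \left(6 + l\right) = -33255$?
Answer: $- \frac{232899}{14} \approx -16636.0$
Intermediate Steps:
$l = - \frac{33267}{2}$ ($l = -6 + \frac{1}{2} \left(-33255\right) = -6 - \frac{33255}{2} = - \frac{33267}{2} \approx -16634.0$)
$O = - \frac{6}{7}$ ($O = \left(\left(-3\right) \left(- \frac{1}{7}\right) + 0 \left(-1\right)\right) \left(-2\right) = \left(\frac{3}{7} + 0\right) \left(-2\right) = \frac{3}{7} \left(-2\right) = - \frac{6}{7} \approx -0.85714$)
$q = - \frac{33267}{2} \approx -16634.0$
$\left(G - 57 O\right) + q = \left(-51 - - \frac{342}{7}\right) - \frac{33267}{2} = \left(-51 + \frac{342}{7}\right) - \frac{33267}{2} = - \frac{15}{7} - \frac{33267}{2} = - \frac{232899}{14}$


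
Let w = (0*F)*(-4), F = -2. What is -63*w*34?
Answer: 0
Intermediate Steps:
w = 0 (w = (0*(-2))*(-4) = 0*(-4) = 0)
-63*w*34 = -63*0*34 = 0*34 = 0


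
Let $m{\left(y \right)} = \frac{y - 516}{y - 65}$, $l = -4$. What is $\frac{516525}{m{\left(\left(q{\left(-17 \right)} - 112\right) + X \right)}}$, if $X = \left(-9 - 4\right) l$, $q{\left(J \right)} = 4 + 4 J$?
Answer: $\frac{19524645}{128} \approx 1.5254 \cdot 10^{5}$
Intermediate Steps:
$X = 52$ ($X = \left(-9 - 4\right) \left(-4\right) = \left(-13\right) \left(-4\right) = 52$)
$m{\left(y \right)} = \frac{-516 + y}{-65 + y}$
$\frac{516525}{m{\left(\left(q{\left(-17 \right)} - 112\right) + X \right)}} = \frac{516525}{\frac{1}{-65 + \left(\left(\left(4 + 4 \left(-17\right)\right) - 112\right) + 52\right)} \left(-516 + \left(\left(\left(4 + 4 \left(-17\right)\right) - 112\right) + 52\right)\right)} = \frac{516525}{\frac{1}{-65 + \left(\left(\left(4 - 68\right) - 112\right) + 52\right)} \left(-516 + \left(\left(\left(4 - 68\right) - 112\right) + 52\right)\right)} = \frac{516525}{\frac{1}{-65 + \left(\left(-64 - 112\right) + 52\right)} \left(-516 + \left(\left(-64 - 112\right) + 52\right)\right)} = \frac{516525}{\frac{1}{-65 + \left(-176 + 52\right)} \left(-516 + \left(-176 + 52\right)\right)} = \frac{516525}{\frac{1}{-65 - 124} \left(-516 - 124\right)} = \frac{516525}{\frac{1}{-189} \left(-640\right)} = \frac{516525}{\left(- \frac{1}{189}\right) \left(-640\right)} = \frac{516525}{\frac{640}{189}} = 516525 \cdot \frac{189}{640} = \frac{19524645}{128}$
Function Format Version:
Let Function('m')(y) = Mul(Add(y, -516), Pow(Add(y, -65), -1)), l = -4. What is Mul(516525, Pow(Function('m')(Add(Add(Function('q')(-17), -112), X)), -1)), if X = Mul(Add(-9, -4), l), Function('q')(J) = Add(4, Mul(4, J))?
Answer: Rational(19524645, 128) ≈ 1.5254e+5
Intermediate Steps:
X = 52 (X = Mul(Add(-9, -4), -4) = Mul(-13, -4) = 52)
Function('m')(y) = Mul(Pow(Add(-65, y), -1), Add(-516, y)) (Function('m')(y) = Mul(Add(-516, y), Pow(Add(-65, y), -1)) = Mul(Pow(Add(-65, y), -1), Add(-516, y)))
Mul(516525, Pow(Function('m')(Add(Add(Function('q')(-17), -112), X)), -1)) = Mul(516525, Pow(Mul(Pow(Add(-65, Add(Add(Add(4, Mul(4, -17)), -112), 52)), -1), Add(-516, Add(Add(Add(4, Mul(4, -17)), -112), 52))), -1)) = Mul(516525, Pow(Mul(Pow(Add(-65, Add(Add(Add(4, -68), -112), 52)), -1), Add(-516, Add(Add(Add(4, -68), -112), 52))), -1)) = Mul(516525, Pow(Mul(Pow(Add(-65, Add(Add(-64, -112), 52)), -1), Add(-516, Add(Add(-64, -112), 52))), -1)) = Mul(516525, Pow(Mul(Pow(Add(-65, Add(-176, 52)), -1), Add(-516, Add(-176, 52))), -1)) = Mul(516525, Pow(Mul(Pow(Add(-65, -124), -1), Add(-516, -124)), -1)) = Mul(516525, Pow(Mul(Pow(-189, -1), -640), -1)) = Mul(516525, Pow(Mul(Rational(-1, 189), -640), -1)) = Mul(516525, Pow(Rational(640, 189), -1)) = Mul(516525, Rational(189, 640)) = Rational(19524645, 128)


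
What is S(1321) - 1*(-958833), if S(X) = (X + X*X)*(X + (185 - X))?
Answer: 324035803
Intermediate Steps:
S(X) = 185*X + 185*X**2 (S(X) = (X + X**2)*185 = 185*X + 185*X**2)
S(1321) - 1*(-958833) = 185*1321*(1 + 1321) - 1*(-958833) = 185*1321*1322 + 958833 = 323076970 + 958833 = 324035803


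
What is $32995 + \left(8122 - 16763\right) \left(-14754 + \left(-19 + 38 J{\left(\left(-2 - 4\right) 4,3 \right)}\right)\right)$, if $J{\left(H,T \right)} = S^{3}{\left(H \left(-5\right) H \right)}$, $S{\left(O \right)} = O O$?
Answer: $-187371066303260393344313512$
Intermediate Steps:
$S{\left(O \right)} = O^{2}$
$J{\left(H,T \right)} = 15625 H^{12}$ ($J{\left(H,T \right)} = \left(\left(H \left(-5\right) H\right)^{2}\right)^{3} = \left(\left(- 5 H H\right)^{2}\right)^{3} = \left(\left(- 5 H^{2}\right)^{2}\right)^{3} = \left(25 H^{4}\right)^{3} = 15625 H^{12}$)
$32995 + \left(8122 - 16763\right) \left(-14754 + \left(-19 + 38 J{\left(\left(-2 - 4\right) 4,3 \right)}\right)\right) = 32995 + \left(8122 - 16763\right) \left(-14754 - \left(19 - 38 \cdot 15625 \left(\left(-2 - 4\right) 4\right)^{12}\right)\right) = 32995 - 8641 \left(-14754 - \left(19 - 38 \cdot 15625 \left(\left(-6\right) 4\right)^{12}\right)\right) = 32995 - 8641 \left(-14754 - \left(19 - 38 \cdot 15625 \left(-24\right)^{12}\right)\right) = 32995 - 8641 \left(-14754 - \left(19 - 38 \cdot 15625 \cdot 36520347436056576\right)\right) = 32995 - 8641 \left(-14754 + \left(-19 + 38 \cdot 570630428688384000000\right)\right) = 32995 - 8641 \left(-14754 + \left(-19 + 21683956290158592000000\right)\right) = 32995 - 8641 \left(-14754 + 21683956290158591999981\right) = 32995 - 187371066303260393344346507 = -187371066303260393344313512$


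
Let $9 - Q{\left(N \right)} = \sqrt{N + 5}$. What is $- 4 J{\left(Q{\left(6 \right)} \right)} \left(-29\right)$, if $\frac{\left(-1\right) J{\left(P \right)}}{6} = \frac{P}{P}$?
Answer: $-696$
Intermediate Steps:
$Q{\left(N \right)} = 9 - \sqrt{5 + N}$ ($Q{\left(N \right)} = 9 - \sqrt{N + 5} = 9 - \sqrt{5 + N}$)
$J{\left(P \right)} = -6$ ($J{\left(P \right)} = - 6 \frac{P}{P} = \left(-6\right) 1 = -6$)
$- 4 J{\left(Q{\left(6 \right)} \right)} \left(-29\right) = \left(-4\right) \left(-6\right) \left(-29\right) = 24 \left(-29\right) = -696$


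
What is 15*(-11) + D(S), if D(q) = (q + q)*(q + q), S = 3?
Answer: -129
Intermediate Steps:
D(q) = 4*q**2 (D(q) = (2*q)*(2*q) = 4*q**2)
15*(-11) + D(S) = 15*(-11) + 4*3**2 = -165 + 4*9 = -165 + 36 = -129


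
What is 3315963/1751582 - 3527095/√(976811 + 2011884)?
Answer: 473709/250226 - 705419*√2988695/597739 ≈ -2038.3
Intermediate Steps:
3315963/1751582 - 3527095/√(976811 + 2011884) = 3315963*(1/1751582) - 3527095*√2988695/2988695 = 473709/250226 - 705419*√2988695/597739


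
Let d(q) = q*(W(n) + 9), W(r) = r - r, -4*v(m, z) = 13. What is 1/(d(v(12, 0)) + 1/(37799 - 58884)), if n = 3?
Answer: -84340/2466949 ≈ -0.034188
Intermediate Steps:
v(m, z) = -13/4 (v(m, z) = -1/4*13 = -13/4)
W(r) = 0
d(q) = 9*q (d(q) = q*(0 + 9) = q*9 = 9*q)
1/(d(v(12, 0)) + 1/(37799 - 58884)) = 1/(9*(-13/4) + 1/(37799 - 58884)) = 1/(-117/4 + 1/(-21085)) = 1/(-117/4 - 1/21085) = 1/(-2466949/84340) = -84340/2466949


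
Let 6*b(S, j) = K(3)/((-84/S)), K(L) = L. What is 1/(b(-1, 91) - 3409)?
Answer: -168/572711 ≈ -0.00029334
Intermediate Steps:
b(S, j) = -S/168 (b(S, j) = (3/((-84/S)))/6 = (3*(-S/84))/6 = (-S/28)/6 = -S/168)
1/(b(-1, 91) - 3409) = 1/(-1/168*(-1) - 3409) = 1/(1/168 - 3409) = 1/(-572711/168) = -168/572711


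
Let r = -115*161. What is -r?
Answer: 18515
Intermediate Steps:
r = -18515
-r = -1*(-18515) = 18515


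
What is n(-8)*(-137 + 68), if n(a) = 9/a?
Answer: 621/8 ≈ 77.625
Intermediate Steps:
n(-8)*(-137 + 68) = (9/(-8))*(-137 + 68) = (9*(-1/8))*(-69) = -9/8*(-69) = 621/8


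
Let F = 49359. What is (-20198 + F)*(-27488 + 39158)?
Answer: 340308870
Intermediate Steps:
(-20198 + F)*(-27488 + 39158) = (-20198 + 49359)*(-27488 + 39158) = 29161*11670 = 340308870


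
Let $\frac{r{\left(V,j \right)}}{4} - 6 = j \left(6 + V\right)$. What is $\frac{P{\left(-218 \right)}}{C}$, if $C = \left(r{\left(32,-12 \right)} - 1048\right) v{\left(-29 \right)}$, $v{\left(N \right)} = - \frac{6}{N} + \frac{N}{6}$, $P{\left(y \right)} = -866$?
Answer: $- \frac{37671}{573160} \approx -0.065725$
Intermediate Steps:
$v{\left(N \right)} = - \frac{6}{N} + \frac{N}{6}$ ($v{\left(N \right)} = - \frac{6}{N} + N \frac{1}{6} = - \frac{6}{N} + \frac{N}{6}$)
$r{\left(V,j \right)} = 24 + 4 j \left(6 + V\right)$
$C = \frac{1146320}{87}$ ($C = \left(\left(24 + 24 \left(-12\right) + 4 \cdot 32 \left(-12\right)\right) - 1048\right) \left(- \frac{6}{-29} + \frac{1}{6} \left(-29\right)\right) = \left(\left(24 - 288 - 1536\right) - 1048\right) \left(\left(-6\right) \left(- \frac{1}{29}\right) - \frac{29}{6}\right) = \left(-1800 - 1048\right) \left(\frac{6}{29} - \frac{29}{6}\right) = \left(-2848\right) \left(- \frac{805}{174}\right) = \frac{1146320}{87} \approx 13176.0$)
$\frac{P{\left(-218 \right)}}{C} = - \frac{866}{\frac{1146320}{87}} = \left(-866\right) \frac{87}{1146320} = - \frac{37671}{573160}$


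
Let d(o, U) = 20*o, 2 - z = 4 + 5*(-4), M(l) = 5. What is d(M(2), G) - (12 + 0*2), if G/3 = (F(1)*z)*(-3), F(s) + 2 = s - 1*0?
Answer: 88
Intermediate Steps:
F(s) = -2 + s (F(s) = -2 + (s - 1*0) = -2 + (s + 0) = -2 + s)
z = 18 (z = 2 - (4 + 5*(-4)) = 2 - (4 - 20) = 2 - 1*(-16) = 2 + 16 = 18)
G = 162 (G = 3*(((-2 + 1)*18)*(-3)) = 3*(-1*18*(-3)) = 3*(-18*(-3)) = 3*54 = 162)
d(M(2), G) - (12 + 0*2) = 20*5 - (12 + 0*2) = 100 - (12 + 0) = 100 - 1*12 = 100 - 12 = 88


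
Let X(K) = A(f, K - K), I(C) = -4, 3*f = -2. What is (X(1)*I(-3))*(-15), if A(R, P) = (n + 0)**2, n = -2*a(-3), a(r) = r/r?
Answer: 240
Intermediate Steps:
f = -2/3 (f = (1/3)*(-2) = -2/3 ≈ -0.66667)
a(r) = 1
n = -2 (n = -2*1 = -2)
A(R, P) = 4 (A(R, P) = (-2 + 0)**2 = (-2)**2 = 4)
X(K) = 4
(X(1)*I(-3))*(-15) = (4*(-4))*(-15) = -16*(-15) = 240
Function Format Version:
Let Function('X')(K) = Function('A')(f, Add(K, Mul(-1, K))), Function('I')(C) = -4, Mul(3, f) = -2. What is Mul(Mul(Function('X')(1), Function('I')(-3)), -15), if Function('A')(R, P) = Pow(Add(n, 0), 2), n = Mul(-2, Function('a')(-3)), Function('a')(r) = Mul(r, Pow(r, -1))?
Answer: 240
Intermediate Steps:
f = Rational(-2, 3) (f = Mul(Rational(1, 3), -2) = Rational(-2, 3) ≈ -0.66667)
Function('a')(r) = 1
n = -2 (n = Mul(-2, 1) = -2)
Function('A')(R, P) = 4 (Function('A')(R, P) = Pow(Add(-2, 0), 2) = Pow(-2, 2) = 4)
Function('X')(K) = 4
Mul(Mul(Function('X')(1), Function('I')(-3)), -15) = Mul(Mul(4, -4), -15) = Mul(-16, -15) = 240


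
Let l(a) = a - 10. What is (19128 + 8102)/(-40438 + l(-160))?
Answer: -13615/20304 ≈ -0.67056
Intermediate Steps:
l(a) = -10 + a
(19128 + 8102)/(-40438 + l(-160)) = (19128 + 8102)/(-40438 + (-10 - 160)) = 27230/(-40438 - 170) = 27230/(-40608) = 27230*(-1/40608) = -13615/20304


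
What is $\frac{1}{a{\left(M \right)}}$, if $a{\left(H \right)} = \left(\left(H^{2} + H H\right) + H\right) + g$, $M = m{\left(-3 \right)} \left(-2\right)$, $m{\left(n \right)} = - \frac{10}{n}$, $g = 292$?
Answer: $\frac{9}{3368} \approx 0.0026722$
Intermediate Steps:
$M = - \frac{20}{3}$ ($M = - \frac{10}{-3} \left(-2\right) = \left(-10\right) \left(- \frac{1}{3}\right) \left(-2\right) = \frac{10}{3} \left(-2\right) = - \frac{20}{3} \approx -6.6667$)
$a{\left(H \right)} = 292 + H + 2 H^{2}$ ($a{\left(H \right)} = \left(\left(H^{2} + H H\right) + H\right) + 292 = \left(\left(H^{2} + H^{2}\right) + H\right) + 292 = \left(2 H^{2} + H\right) + 292 = \left(H + 2 H^{2}\right) + 292 = 292 + H + 2 H^{2}$)
$\frac{1}{a{\left(M \right)}} = \frac{1}{292 - \frac{20}{3} + 2 \left(- \frac{20}{3}\right)^{2}} = \frac{1}{292 - \frac{20}{3} + 2 \cdot \frac{400}{9}} = \frac{1}{292 - \frac{20}{3} + \frac{800}{9}} = \frac{1}{\frac{3368}{9}} = \frac{9}{3368}$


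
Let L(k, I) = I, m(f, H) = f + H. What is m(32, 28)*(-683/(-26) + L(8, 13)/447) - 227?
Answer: 2616691/1937 ≈ 1350.9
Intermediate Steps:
m(f, H) = H + f
m(32, 28)*(-683/(-26) + L(8, 13)/447) - 227 = (28 + 32)*(-683/(-26) + 13/447) - 227 = 60*(-683*(-1/26) + 13*(1/447)) - 227 = 60*(683/26 + 13/447) - 227 = 60*(305639/11622) - 227 = 3056390/1937 - 227 = 2616691/1937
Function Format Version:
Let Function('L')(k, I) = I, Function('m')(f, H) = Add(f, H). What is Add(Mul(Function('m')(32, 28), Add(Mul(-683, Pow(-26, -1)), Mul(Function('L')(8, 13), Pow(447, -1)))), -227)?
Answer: Rational(2616691, 1937) ≈ 1350.9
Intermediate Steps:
Function('m')(f, H) = Add(H, f)
Add(Mul(Function('m')(32, 28), Add(Mul(-683, Pow(-26, -1)), Mul(Function('L')(8, 13), Pow(447, -1)))), -227) = Add(Mul(Add(28, 32), Add(Mul(-683, Pow(-26, -1)), Mul(13, Pow(447, -1)))), -227) = Add(Mul(60, Add(Mul(-683, Rational(-1, 26)), Mul(13, Rational(1, 447)))), -227) = Add(Mul(60, Add(Rational(683, 26), Rational(13, 447))), -227) = Add(Mul(60, Rational(305639, 11622)), -227) = Add(Rational(3056390, 1937), -227) = Rational(2616691, 1937)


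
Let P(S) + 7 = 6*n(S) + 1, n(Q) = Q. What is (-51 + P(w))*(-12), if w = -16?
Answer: 1836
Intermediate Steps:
P(S) = -6 + 6*S (P(S) = -7 + (6*S + 1) = -7 + (1 + 6*S) = -6 + 6*S)
(-51 + P(w))*(-12) = (-51 + (-6 + 6*(-16)))*(-12) = (-51 + (-6 - 96))*(-12) = (-51 - 102)*(-12) = -153*(-12) = 1836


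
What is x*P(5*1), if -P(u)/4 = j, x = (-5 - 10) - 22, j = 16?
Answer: 2368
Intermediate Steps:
x = -37 (x = -15 - 22 = -37)
P(u) = -64 (P(u) = -4*16 = -64)
x*P(5*1) = -37*(-64) = 2368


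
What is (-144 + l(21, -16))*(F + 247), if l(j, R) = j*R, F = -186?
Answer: -29280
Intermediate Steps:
l(j, R) = R*j
(-144 + l(21, -16))*(F + 247) = (-144 - 16*21)*(-186 + 247) = (-144 - 336)*61 = -480*61 = -29280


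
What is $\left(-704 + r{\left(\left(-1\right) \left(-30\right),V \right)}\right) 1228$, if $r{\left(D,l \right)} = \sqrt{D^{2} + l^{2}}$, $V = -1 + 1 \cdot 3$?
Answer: $-864512 + 2456 \sqrt{226} \approx -8.2759 \cdot 10^{5}$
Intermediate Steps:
$V = 2$ ($V = -1 + 3 = 2$)
$\left(-704 + r{\left(\left(-1\right) \left(-30\right),V \right)}\right) 1228 = \left(-704 + \sqrt{\left(\left(-1\right) \left(-30\right)\right)^{2} + 2^{2}}\right) 1228 = \left(-704 + \sqrt{30^{2} + 4}\right) 1228 = \left(-704 + \sqrt{900 + 4}\right) 1228 = \left(-704 + \sqrt{904}\right) 1228 = \left(-704 + 2 \sqrt{226}\right) 1228 = -864512 + 2456 \sqrt{226}$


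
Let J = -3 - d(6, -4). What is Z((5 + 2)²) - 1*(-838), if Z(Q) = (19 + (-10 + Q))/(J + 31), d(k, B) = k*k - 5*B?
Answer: 11703/14 ≈ 835.93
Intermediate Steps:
d(k, B) = k² - 5*B
J = -59 (J = -3 - (6² - 5*(-4)) = -3 - (36 + 20) = -3 - 1*56 = -3 - 56 = -59)
Z(Q) = -9/28 - Q/28 (Z(Q) = (19 + (-10 + Q))/(-59 + 31) = (9 + Q)/(-28) = (9 + Q)*(-1/28) = -9/28 - Q/28)
Z((5 + 2)²) - 1*(-838) = (-9/28 - (5 + 2)²/28) - 1*(-838) = (-9/28 - 1/28*7²) + 838 = (-9/28 - 1/28*49) + 838 = (-9/28 - 7/4) + 838 = -29/14 + 838 = 11703/14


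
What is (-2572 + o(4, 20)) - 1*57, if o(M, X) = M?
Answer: -2625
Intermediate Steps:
(-2572 + o(4, 20)) - 1*57 = (-2572 + 4) - 1*57 = -2568 - 57 = -2625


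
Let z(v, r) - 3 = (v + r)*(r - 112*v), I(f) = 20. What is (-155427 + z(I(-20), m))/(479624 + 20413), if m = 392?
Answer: -305600/166679 ≈ -1.8335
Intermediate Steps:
z(v, r) = 3 + (r + v)*(r - 112*v) (z(v, r) = 3 + (v + r)*(r - 112*v) = 3 + (r + v)*(r - 112*v))
(-155427 + z(I(-20), m))/(479624 + 20413) = (-155427 + (3 + 392² - 112*20² - 111*392*20))/(479624 + 20413) = (-155427 + (3 + 153664 - 112*400 - 870240))/500037 = (-155427 + (3 + 153664 - 44800 - 870240))*(1/500037) = (-155427 - 761373)*(1/500037) = -916800*1/500037 = -305600/166679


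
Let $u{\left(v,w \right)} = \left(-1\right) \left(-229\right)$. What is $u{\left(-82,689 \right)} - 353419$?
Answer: $-353190$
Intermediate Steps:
$u{\left(v,w \right)} = 229$
$u{\left(-82,689 \right)} - 353419 = 229 - 353419 = -353190$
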